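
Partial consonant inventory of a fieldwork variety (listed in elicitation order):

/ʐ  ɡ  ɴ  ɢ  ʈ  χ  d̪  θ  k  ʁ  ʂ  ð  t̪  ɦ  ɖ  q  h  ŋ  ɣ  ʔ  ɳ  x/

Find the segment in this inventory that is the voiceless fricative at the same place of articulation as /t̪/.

/θ/

/t̪/ is a voiceless dental stop.
The voiceless fricative at the same place is a voiceless dental fricative — in this inventory, /θ/.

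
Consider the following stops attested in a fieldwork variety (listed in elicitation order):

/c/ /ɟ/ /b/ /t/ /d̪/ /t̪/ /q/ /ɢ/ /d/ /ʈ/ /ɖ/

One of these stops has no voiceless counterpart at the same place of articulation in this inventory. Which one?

/b/

Dental: /t̪/ ~ /d̪/
Alveolar: /t/ ~ /d/
Retroflex: /ʈ/ ~ /ɖ/
Palatal: /c/ ~ /ɟ/
Uvular: /q/ ~ /ɢ/
Bilabial: only /b/ (voiced); no voiceless partner.
So /b/ is the unpaired segment.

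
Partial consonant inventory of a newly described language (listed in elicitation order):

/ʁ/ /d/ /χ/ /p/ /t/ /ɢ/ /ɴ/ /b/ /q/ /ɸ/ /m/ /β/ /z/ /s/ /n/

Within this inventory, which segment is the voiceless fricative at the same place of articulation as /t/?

/s/

/t/ is a voiceless alveolar stop.
The voiceless fricative at the same place is a voiceless alveolar fricative — in this inventory, /s/.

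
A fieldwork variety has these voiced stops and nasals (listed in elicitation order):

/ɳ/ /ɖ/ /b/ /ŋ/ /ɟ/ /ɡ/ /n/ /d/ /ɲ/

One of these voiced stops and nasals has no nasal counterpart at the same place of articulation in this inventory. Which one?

/b/

Alveolar: /d/ ~ /n/
Retroflex: /ɖ/ ~ /ɳ/
Palatal: /ɟ/ ~ /ɲ/
Velar: /ɡ/ ~ /ŋ/
Bilabial: only /b/ (oral stop); no nasal partner.
So /b/ is the unpaired segment.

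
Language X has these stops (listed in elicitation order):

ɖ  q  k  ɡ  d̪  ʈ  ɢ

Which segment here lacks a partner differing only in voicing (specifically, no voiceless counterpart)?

Retroflex: /ʈ/ ~ /ɖ/
Velar: /k/ ~ /ɡ/
Uvular: /q/ ~ /ɢ/
Dental: only /d̪/ (voiced); no voiceless partner.
So /d̪/ is the unpaired segment.

/d̪/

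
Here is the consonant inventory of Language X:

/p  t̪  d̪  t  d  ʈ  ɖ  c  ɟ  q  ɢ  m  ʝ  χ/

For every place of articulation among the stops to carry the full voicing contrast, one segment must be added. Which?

/b/

place of articulation  voiceless  voiced  
bilabial          p         —       
dental            t̪        d̪      
alveolar          t         d       
retroflex         ʈ         ɖ       
palatal           c         ɟ       
uvular            q         ɢ       
The bilabial row has no voiced member, so the gap is the voiced bilabial stop /b/.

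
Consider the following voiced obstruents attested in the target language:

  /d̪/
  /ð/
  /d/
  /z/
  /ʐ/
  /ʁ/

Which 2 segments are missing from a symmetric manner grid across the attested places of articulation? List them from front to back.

/ɖ/, /ɢ/

Stop: /d̪/ (dental), /d/ (alveolar).
Fricative: /ð/ (dental), /z/ (alveolar), /ʐ/ (retroflex), /ʁ/ (uvular).
Gaps, from front to back: retroflex lacks stop (/ɖ/); uvular lacks stop (/ɢ/).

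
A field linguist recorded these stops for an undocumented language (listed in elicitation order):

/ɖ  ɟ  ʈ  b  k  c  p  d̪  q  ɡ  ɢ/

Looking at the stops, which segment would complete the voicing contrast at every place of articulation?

/t̪/

bilabial: voiceless /p/, voiced /b/.
dental: voiceless —, voiced /d̪/.
retroflex: voiceless /ʈ/, voiced /ɖ/.
palatal: voiceless /c/, voiced /ɟ/.
velar: voiceless /k/, voiced /ɡ/.
uvular: voiceless /q/, voiced /ɢ/.
The dental row has no voiceless member, so the gap is the voiceless dental stop /t̪/.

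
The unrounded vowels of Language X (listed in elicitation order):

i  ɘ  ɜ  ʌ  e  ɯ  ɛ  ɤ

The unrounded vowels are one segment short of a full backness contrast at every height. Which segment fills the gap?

/ɨ/

Front: /i/ (high), /e/ (high-mid), /ɛ/ (low-mid).
Central: /ɘ/ (high-mid), /ɜ/ (low-mid).
Back: /ɯ/ (high), /ɤ/ (high-mid), /ʌ/ (low-mid).
The high row has no central member, so the gap is the high central unrounded vowel /ɨ/.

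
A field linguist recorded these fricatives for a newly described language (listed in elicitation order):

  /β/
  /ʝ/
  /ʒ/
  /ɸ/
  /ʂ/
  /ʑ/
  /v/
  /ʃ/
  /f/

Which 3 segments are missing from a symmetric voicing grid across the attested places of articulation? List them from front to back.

place of articulation  voiceless  voiced  
bilabial          ɸ         β       
labiodental       f         v       
postalveolar      ʃ         ʒ       
retroflex         ʂ         —       
alveolo-palatal   —         ʑ       
palatal           —         ʝ       
Gaps, from front to back: retroflex lacks voiced (/ʐ/); alveolo-palatal lacks voiceless (/ɕ/); palatal lacks voiceless (/ç/).

/ʐ/, /ɕ/, /ç/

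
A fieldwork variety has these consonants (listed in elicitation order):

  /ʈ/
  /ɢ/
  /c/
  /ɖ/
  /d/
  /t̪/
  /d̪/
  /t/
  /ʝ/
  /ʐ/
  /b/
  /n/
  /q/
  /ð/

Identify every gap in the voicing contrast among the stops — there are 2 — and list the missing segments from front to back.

/p/, /ɟ/

bilabial: voiceless —, voiced /b/.
dental: voiceless /t̪/, voiced /d̪/.
alveolar: voiceless /t/, voiced /d/.
retroflex: voiceless /ʈ/, voiced /ɖ/.
palatal: voiceless /c/, voiced —.
uvular: voiceless /q/, voiced /ɢ/.
Gaps, from front to back: bilabial lacks voiceless (/p/); palatal lacks voiced (/ɟ/).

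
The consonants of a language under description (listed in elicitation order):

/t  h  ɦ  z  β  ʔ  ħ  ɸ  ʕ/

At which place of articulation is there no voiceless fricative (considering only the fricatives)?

alveolar

place of articulation  voiceless  voiced  
bilabial          ɸ         β       
alveolar          —         z       
pharyngeal        ħ         ʕ       
glottal           h         ɦ       
Every place of articulation has a voiceless member except alveolar, where /s/ would be expected.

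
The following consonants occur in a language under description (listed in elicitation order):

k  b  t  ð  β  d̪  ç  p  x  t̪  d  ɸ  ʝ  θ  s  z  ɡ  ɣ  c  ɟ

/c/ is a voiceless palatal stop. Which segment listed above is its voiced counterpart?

The voiced counterpart is a voiced palatal stop — in this inventory, /ɟ/.

/ɟ/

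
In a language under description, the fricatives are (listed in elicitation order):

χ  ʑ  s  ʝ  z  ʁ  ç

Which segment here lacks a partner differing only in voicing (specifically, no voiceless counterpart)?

Alveolar: /s/ ~ /z/
Palatal: /ç/ ~ /ʝ/
Uvular: /χ/ ~ /ʁ/
Alveolo-palatal: only /ʑ/ (voiced); no voiceless partner.
So /ʑ/ is the unpaired segment.

/ʑ/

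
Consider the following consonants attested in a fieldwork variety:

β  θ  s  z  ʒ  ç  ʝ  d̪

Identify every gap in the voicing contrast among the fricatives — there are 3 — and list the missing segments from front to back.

bilabial: voiceless —, voiced /β/.
dental: voiceless /θ/, voiced —.
alveolar: voiceless /s/, voiced /z/.
postalveolar: voiceless —, voiced /ʒ/.
palatal: voiceless /ç/, voiced /ʝ/.
Gaps, from front to back: bilabial lacks voiceless (/ɸ/); dental lacks voiced (/ð/); postalveolar lacks voiceless (/ʃ/).

/ɸ/, /ð/, /ʃ/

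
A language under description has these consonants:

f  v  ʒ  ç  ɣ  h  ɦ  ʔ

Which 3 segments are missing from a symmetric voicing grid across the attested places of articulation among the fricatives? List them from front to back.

Voiceless: /f/ (labiodental), /ç/ (palatal), /h/ (glottal).
Voiced: /v/ (labiodental), /ʒ/ (postalveolar), /ɣ/ (velar), /ɦ/ (glottal).
Gaps, from front to back: postalveolar lacks voiceless (/ʃ/); palatal lacks voiced (/ʝ/); velar lacks voiceless (/x/).

/ʃ/, /ʝ/, /x/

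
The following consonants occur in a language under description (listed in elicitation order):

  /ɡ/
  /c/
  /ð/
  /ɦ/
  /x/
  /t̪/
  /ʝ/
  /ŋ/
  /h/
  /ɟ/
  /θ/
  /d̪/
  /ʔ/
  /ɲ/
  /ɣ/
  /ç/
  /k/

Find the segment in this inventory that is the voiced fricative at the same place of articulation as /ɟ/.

/ɟ/ is a voiced palatal stop.
The voiced fricative at the same place is a voiced palatal fricative — in this inventory, /ʝ/.

/ʝ/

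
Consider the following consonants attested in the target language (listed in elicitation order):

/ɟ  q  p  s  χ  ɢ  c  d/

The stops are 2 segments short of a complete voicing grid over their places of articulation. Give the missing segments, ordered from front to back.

/b/, /t/

Voiceless: /p/ (bilabial), /c/ (palatal), /q/ (uvular).
Voiced: /d/ (alveolar), /ɟ/ (palatal), /ɢ/ (uvular).
Gaps, from front to back: bilabial lacks voiced (/b/); alveolar lacks voiceless (/t/).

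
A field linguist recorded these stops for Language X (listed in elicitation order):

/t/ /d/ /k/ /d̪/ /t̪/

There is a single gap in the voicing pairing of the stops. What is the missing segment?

/ɡ/

Voiceless: /t̪/ (dental), /t/ (alveolar), /k/ (velar).
Voiced: /d̪/ (dental), /d/ (alveolar).
The velar row has no voiced member, so the gap is the voiced velar stop /ɡ/.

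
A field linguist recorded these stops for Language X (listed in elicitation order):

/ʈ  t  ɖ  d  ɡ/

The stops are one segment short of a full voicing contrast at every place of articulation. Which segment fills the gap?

place of articulation  voiceless  voiced  
alveolar          t         d       
retroflex         ʈ         ɖ       
velar             —         ɡ       
The velar row has no voiceless member, so the gap is the voiceless velar stop /k/.

/k/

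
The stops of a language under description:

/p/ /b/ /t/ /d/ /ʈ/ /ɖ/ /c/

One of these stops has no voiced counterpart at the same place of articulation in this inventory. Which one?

/c/

Bilabial: /p/ ~ /b/
Alveolar: /t/ ~ /d/
Retroflex: /ʈ/ ~ /ɖ/
Palatal: only /c/ (voiceless); no voiced partner.
So /c/ is the unpaired segment.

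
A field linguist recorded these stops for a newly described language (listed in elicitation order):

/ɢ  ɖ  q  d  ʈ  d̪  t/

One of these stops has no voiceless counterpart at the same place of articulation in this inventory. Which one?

Alveolar: /t/ ~ /d/
Retroflex: /ʈ/ ~ /ɖ/
Uvular: /q/ ~ /ɢ/
Dental: only /d̪/ (voiced); no voiceless partner.
So /d̪/ is the unpaired segment.

/d̪/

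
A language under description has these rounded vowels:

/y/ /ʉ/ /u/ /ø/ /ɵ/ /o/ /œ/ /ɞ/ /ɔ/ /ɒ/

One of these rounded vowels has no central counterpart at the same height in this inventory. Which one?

/ɒ/

High: /y/ ~ /ʉ/ ~ /u/
High-mid: /ø/ ~ /ɵ/ ~ /o/
Low-mid: /œ/ ~ /ɞ/ ~ /ɔ/
Low: only /ɒ/ (back); no central partner.
So /ɒ/ is the unpaired segment.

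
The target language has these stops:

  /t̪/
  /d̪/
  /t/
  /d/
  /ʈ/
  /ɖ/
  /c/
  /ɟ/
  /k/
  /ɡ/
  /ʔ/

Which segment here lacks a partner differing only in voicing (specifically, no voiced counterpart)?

/ʔ/

Dental: /t̪/ ~ /d̪/
Alveolar: /t/ ~ /d/
Retroflex: /ʈ/ ~ /ɖ/
Palatal: /c/ ~ /ɟ/
Velar: /k/ ~ /ɡ/
Glottal: only /ʔ/ (voiceless); no voiced partner.
So /ʔ/ is the unpaired segment.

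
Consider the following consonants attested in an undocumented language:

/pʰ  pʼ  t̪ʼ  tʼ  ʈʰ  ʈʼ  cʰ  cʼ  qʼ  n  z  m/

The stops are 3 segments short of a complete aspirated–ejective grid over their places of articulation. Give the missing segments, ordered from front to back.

/t̪ʰ/, /tʰ/, /qʰ/

place of articulation  aspirated  ejective
bilabial          pʰ        pʼ      
dental            —         t̪ʼ     
alveolar          —         tʼ      
retroflex         ʈʰ        ʈʼ      
palatal           cʰ        cʼ      
uvular            —         qʼ      
Gaps, from front to back: dental lacks aspirated (/t̪ʰ/); alveolar lacks aspirated (/tʰ/); uvular lacks aspirated (/qʰ/).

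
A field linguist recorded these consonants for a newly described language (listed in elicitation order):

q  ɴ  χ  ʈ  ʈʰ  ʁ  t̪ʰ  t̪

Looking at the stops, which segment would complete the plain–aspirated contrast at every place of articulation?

/qʰ/

dental: plain /t̪/, aspirated /t̪ʰ/.
retroflex: plain /ʈ/, aspirated /ʈʰ/.
uvular: plain /q/, aspirated —.
The uvular row has no aspirated member, so the gap is the aspirated uvular stop /qʰ/.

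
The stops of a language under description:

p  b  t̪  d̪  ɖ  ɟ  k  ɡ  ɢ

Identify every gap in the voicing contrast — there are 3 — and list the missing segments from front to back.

bilabial: voiceless /p/, voiced /b/.
dental: voiceless /t̪/, voiced /d̪/.
retroflex: voiceless —, voiced /ɖ/.
palatal: voiceless —, voiced /ɟ/.
velar: voiceless /k/, voiced /ɡ/.
uvular: voiceless —, voiced /ɢ/.
Gaps, from front to back: retroflex lacks voiceless (/ʈ/); palatal lacks voiceless (/c/); uvular lacks voiceless (/q/).

/ʈ/, /c/, /q/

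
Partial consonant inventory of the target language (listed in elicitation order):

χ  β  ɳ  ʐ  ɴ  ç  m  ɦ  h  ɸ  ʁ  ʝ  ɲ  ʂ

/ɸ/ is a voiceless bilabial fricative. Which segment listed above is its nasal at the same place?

/m/

The nasal at the same place is a bilabial nasal — in this inventory, /m/.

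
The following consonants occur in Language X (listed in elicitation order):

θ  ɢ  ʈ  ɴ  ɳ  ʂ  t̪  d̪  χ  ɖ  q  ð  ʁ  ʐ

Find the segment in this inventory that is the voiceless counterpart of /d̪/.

/d̪/ is a voiced dental stop.
The voiceless counterpart is a voiceless dental stop — in this inventory, /t̪/.

/t̪/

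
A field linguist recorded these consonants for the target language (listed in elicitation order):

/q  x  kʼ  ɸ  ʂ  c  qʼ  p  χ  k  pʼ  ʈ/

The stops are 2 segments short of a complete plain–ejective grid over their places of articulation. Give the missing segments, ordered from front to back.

/ʈʼ/, /cʼ/

Plain: /p/ (bilabial), /ʈ/ (retroflex), /c/ (palatal), /k/ (velar), /q/ (uvular).
Ejective: /pʼ/ (bilabial), /kʼ/ (velar), /qʼ/ (uvular).
Gaps, from front to back: retroflex lacks ejective (/ʈʼ/); palatal lacks ejective (/cʼ/).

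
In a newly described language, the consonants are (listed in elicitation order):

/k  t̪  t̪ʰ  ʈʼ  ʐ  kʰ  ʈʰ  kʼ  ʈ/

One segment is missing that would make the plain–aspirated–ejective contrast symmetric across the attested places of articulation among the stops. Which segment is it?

dental: plain /t̪/, aspirated /t̪ʰ/, ejective —.
retroflex: plain /ʈ/, aspirated /ʈʰ/, ejective /ʈʼ/.
velar: plain /k/, aspirated /kʰ/, ejective /kʼ/.
The dental row has no ejective member, so the gap is the ejective dental stop /t̪ʼ/.

/t̪ʼ/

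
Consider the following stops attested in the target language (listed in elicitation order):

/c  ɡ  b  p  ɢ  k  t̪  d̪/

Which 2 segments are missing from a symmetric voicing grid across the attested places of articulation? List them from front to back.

bilabial: voiceless /p/, voiced /b/.
dental: voiceless /t̪/, voiced /d̪/.
palatal: voiceless /c/, voiced —.
velar: voiceless /k/, voiced /ɡ/.
uvular: voiceless —, voiced /ɢ/.
Gaps, from front to back: palatal lacks voiced (/ɟ/); uvular lacks voiceless (/q/).

/ɟ/, /q/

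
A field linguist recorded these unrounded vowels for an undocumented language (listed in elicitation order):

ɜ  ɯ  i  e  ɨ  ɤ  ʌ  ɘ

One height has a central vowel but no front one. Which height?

low-mid

Front: /i/ (high), /e/ (high-mid).
Central: /ɨ/ (high), /ɘ/ (high-mid), /ɜ/ (low-mid).
Back: /ɯ/ (high), /ɤ/ (high-mid), /ʌ/ (low-mid).
Every height has a front member except low-mid, where /ɛ/ would be expected.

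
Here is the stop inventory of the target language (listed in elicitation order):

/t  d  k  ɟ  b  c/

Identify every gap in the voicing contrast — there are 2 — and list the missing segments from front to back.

/p/, /ɡ/

Voiceless: /t/ (alveolar), /c/ (palatal), /k/ (velar).
Voiced: /b/ (bilabial), /d/ (alveolar), /ɟ/ (palatal).
Gaps, from front to back: bilabial lacks voiceless (/p/); velar lacks voiced (/ɡ/).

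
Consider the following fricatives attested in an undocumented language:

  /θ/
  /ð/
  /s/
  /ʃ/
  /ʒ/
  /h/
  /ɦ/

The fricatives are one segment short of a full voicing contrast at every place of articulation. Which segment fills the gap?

/z/

Voiceless: /θ/ (dental), /s/ (alveolar), /ʃ/ (postalveolar), /h/ (glottal).
Voiced: /ð/ (dental), /ʒ/ (postalveolar), /ɦ/ (glottal).
The alveolar row has no voiced member, so the gap is the voiced alveolar fricative /z/.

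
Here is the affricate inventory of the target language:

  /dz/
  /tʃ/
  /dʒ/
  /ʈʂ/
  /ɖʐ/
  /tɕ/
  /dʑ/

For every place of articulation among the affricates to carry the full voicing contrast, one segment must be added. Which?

place of articulation  voiceless  voiced  
alveolar          —         dz      
postalveolar      tʃ        dʒ      
retroflex         ʈʂ        ɖʐ      
alveolo-palatal   tɕ        dʑ      
The alveolar row has no voiceless member, so the gap is the voiceless alveolar affricate /ts/.

/ts/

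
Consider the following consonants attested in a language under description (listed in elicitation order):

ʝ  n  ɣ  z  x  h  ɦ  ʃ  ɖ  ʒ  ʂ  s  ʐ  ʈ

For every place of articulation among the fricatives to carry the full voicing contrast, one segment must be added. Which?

/ç/

Voiceless: /s/ (alveolar), /ʃ/ (postalveolar), /ʂ/ (retroflex), /x/ (velar), /h/ (glottal).
Voiced: /z/ (alveolar), /ʒ/ (postalveolar), /ʐ/ (retroflex), /ʝ/ (palatal), /ɣ/ (velar), /ɦ/ (glottal).
The palatal row has no voiceless member, so the gap is the voiceless palatal fricative /ç/.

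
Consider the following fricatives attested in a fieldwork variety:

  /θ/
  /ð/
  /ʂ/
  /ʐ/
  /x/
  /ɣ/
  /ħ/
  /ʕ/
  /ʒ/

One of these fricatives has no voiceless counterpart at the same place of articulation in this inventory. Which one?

/ʒ/

Dental: /θ/ ~ /ð/
Retroflex: /ʂ/ ~ /ʐ/
Velar: /x/ ~ /ɣ/
Pharyngeal: /ħ/ ~ /ʕ/
Postalveolar: only /ʒ/ (voiced); no voiceless partner.
So /ʒ/ is the unpaired segment.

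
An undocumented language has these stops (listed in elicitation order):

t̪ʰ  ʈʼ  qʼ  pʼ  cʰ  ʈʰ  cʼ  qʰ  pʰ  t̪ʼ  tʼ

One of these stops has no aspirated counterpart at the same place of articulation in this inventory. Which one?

Bilabial: /pʰ/ ~ /pʼ/
Dental: /t̪ʰ/ ~ /t̪ʼ/
Retroflex: /ʈʰ/ ~ /ʈʼ/
Palatal: /cʰ/ ~ /cʼ/
Uvular: /qʰ/ ~ /qʼ/
Alveolar: only /tʼ/ (ejective); no aspirated partner.
So /tʼ/ is the unpaired segment.

/tʼ/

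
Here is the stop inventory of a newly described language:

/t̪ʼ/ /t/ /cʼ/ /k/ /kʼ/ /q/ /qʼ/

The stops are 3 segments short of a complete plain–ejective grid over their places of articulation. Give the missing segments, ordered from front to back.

/t̪/, /tʼ/, /c/

dental: plain —, ejective /t̪ʼ/.
alveolar: plain /t/, ejective —.
palatal: plain —, ejective /cʼ/.
velar: plain /k/, ejective /kʼ/.
uvular: plain /q/, ejective /qʼ/.
Gaps, from front to back: dental lacks plain (/t̪/); alveolar lacks ejective (/tʼ/); palatal lacks plain (/c/).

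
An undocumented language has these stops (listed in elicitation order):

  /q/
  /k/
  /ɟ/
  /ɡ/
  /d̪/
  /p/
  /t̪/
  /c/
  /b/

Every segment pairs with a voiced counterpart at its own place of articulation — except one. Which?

/q/

Bilabial: /p/ ~ /b/
Dental: /t̪/ ~ /d̪/
Palatal: /c/ ~ /ɟ/
Velar: /k/ ~ /ɡ/
Uvular: only /q/ (voiceless); no voiced partner.
So /q/ is the unpaired segment.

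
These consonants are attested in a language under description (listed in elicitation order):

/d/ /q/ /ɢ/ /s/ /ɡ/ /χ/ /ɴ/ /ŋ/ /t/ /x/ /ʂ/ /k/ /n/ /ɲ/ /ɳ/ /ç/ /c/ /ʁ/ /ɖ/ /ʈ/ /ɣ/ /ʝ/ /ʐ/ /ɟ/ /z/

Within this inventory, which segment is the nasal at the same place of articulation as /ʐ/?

/ɳ/

/ʐ/ is a voiced retroflex fricative.
The nasal at the same place is a retroflex nasal — in this inventory, /ɳ/.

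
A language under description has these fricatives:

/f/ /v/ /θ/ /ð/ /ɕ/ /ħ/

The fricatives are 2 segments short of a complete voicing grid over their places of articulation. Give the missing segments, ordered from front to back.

Voiceless: /f/ (labiodental), /θ/ (dental), /ɕ/ (alveolo-palatal), /ħ/ (pharyngeal).
Voiced: /v/ (labiodental), /ð/ (dental).
Gaps, from front to back: alveolo-palatal lacks voiced (/ʑ/); pharyngeal lacks voiced (/ʕ/).

/ʑ/, /ʕ/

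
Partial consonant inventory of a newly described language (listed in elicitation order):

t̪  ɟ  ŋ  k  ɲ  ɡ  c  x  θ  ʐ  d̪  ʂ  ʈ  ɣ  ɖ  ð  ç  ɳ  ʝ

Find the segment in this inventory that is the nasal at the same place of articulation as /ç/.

/ç/ is a voiceless palatal fricative.
The nasal at the same place is a palatal nasal — in this inventory, /ɲ/.

/ɲ/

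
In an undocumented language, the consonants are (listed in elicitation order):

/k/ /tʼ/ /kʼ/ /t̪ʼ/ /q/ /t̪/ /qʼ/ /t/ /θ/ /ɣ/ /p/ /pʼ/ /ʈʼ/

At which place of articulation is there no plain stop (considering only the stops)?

bilabial: plain /p/, ejective /pʼ/.
dental: plain /t̪/, ejective /t̪ʼ/.
alveolar: plain /t/, ejective /tʼ/.
retroflex: plain —, ejective /ʈʼ/.
velar: plain /k/, ejective /kʼ/.
uvular: plain /q/, ejective /qʼ/.
Every place of articulation has a plain member except retroflex, where /ʈ/ would be expected.

retroflex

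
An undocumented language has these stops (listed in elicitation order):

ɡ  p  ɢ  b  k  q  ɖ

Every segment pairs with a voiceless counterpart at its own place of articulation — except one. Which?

Bilabial: /p/ ~ /b/
Velar: /k/ ~ /ɡ/
Uvular: /q/ ~ /ɢ/
Retroflex: only /ɖ/ (voiced); no voiceless partner.
So /ɖ/ is the unpaired segment.

/ɖ/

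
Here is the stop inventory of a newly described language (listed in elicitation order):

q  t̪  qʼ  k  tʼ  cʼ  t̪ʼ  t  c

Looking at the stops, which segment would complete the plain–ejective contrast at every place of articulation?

place of articulation  plain     ejective
dental            t̪        t̪ʼ     
alveolar          t         tʼ      
palatal           c         cʼ      
velar             k         —       
uvular            q         qʼ      
The velar row has no ejective member, so the gap is the ejective velar stop /kʼ/.

/kʼ/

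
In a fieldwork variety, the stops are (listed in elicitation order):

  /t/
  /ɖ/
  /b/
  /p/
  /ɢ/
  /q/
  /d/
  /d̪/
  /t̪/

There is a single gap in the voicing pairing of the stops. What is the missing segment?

/ʈ/

place of articulation  voiceless  voiced  
bilabial          p         b       
dental            t̪        d̪      
alveolar          t         d       
retroflex         —         ɖ       
uvular            q         ɢ       
The retroflex row has no voiceless member, so the gap is the voiceless retroflex stop /ʈ/.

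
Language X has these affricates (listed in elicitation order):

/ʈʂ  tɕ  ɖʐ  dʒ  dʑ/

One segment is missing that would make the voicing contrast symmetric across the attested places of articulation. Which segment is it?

/tʃ/

postalveolar: voiceless —, voiced /dʒ/.
retroflex: voiceless /ʈʂ/, voiced /ɖʐ/.
alveolo-palatal: voiceless /tɕ/, voiced /dʑ/.
The postalveolar row has no voiceless member, so the gap is the voiceless postalveolar affricate /tʃ/.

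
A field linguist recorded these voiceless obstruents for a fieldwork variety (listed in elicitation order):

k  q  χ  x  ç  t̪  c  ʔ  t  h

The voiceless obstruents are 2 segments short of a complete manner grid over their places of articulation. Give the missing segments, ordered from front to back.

dental: stop /t̪/, fricative —.
alveolar: stop /t/, fricative —.
palatal: stop /c/, fricative /ç/.
velar: stop /k/, fricative /x/.
uvular: stop /q/, fricative /χ/.
glottal: stop /ʔ/, fricative /h/.
Gaps, from front to back: dental lacks fricative (/θ/); alveolar lacks fricative (/s/).

/θ/, /s/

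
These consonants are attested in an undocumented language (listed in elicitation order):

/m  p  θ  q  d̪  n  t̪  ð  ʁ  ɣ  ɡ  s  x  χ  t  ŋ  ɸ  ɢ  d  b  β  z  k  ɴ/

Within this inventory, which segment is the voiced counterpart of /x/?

/x/ is a voiceless velar fricative.
The voiced counterpart is a voiced velar fricative — in this inventory, /ɣ/.

/ɣ/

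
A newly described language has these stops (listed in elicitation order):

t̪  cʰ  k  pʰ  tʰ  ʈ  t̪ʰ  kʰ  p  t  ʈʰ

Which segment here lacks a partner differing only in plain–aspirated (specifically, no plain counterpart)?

/cʰ/

Bilabial: /p/ ~ /pʰ/
Dental: /t̪/ ~ /t̪ʰ/
Alveolar: /t/ ~ /tʰ/
Retroflex: /ʈ/ ~ /ʈʰ/
Velar: /k/ ~ /kʰ/
Palatal: only /cʰ/ (aspirated); no plain partner.
So /cʰ/ is the unpaired segment.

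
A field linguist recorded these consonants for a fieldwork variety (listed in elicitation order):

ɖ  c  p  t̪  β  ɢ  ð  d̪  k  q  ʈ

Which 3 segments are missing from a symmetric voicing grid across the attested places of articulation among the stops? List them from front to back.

place of articulation  voiceless  voiced  
bilabial          p         —       
dental            t̪        d̪      
retroflex         ʈ         ɖ       
palatal           c         —       
velar             k         —       
uvular            q         ɢ       
Gaps, from front to back: bilabial lacks voiced (/b/); palatal lacks voiced (/ɟ/); velar lacks voiced (/ɡ/).

/b/, /ɟ/, /ɡ/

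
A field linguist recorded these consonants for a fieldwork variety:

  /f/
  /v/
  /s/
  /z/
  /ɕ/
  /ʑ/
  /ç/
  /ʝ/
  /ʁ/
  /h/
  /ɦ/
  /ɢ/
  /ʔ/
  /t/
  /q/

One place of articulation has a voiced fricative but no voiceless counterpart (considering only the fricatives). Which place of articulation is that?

uvular

labiodental: voiceless /f/, voiced /v/.
alveolar: voiceless /s/, voiced /z/.
alveolo-palatal: voiceless /ɕ/, voiced /ʑ/.
palatal: voiceless /ç/, voiced /ʝ/.
uvular: voiceless —, voiced /ʁ/.
glottal: voiceless /h/, voiced /ɦ/.
Every place of articulation has a voiceless member except uvular, where /χ/ would be expected.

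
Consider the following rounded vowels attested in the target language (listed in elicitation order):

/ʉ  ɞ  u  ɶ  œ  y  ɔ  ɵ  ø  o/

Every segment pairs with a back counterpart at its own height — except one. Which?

High: /y/ ~ /ʉ/ ~ /u/
High-mid: /ø/ ~ /ɵ/ ~ /o/
Low-mid: /œ/ ~ /ɞ/ ~ /ɔ/
Low: only /ɶ/ (front); no back partner.
So /ɶ/ is the unpaired segment.

/ɶ/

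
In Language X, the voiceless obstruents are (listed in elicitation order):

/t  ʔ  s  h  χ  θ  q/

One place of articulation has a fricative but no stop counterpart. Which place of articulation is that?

dental

dental: stop —, fricative /θ/.
alveolar: stop /t/, fricative /s/.
uvular: stop /q/, fricative /χ/.
glottal: stop /ʔ/, fricative /h/.
Every place of articulation has a stop member except dental, where /t̪/ would be expected.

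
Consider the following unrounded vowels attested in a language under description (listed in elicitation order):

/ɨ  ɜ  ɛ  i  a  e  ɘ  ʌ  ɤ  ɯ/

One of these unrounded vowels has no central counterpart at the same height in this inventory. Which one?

High: /i/ ~ /ɨ/ ~ /ɯ/
High-mid: /e/ ~ /ɘ/ ~ /ɤ/
Low-mid: /ɛ/ ~ /ɜ/ ~ /ʌ/
Low: only /a/ (front); no central partner.
So /a/ is the unpaired segment.

/a/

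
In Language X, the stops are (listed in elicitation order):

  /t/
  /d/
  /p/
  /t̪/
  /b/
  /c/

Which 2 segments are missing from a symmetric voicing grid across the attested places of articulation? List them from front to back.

/d̪/, /ɟ/

Voiceless: /p/ (bilabial), /t̪/ (dental), /t/ (alveolar), /c/ (palatal).
Voiced: /b/ (bilabial), /d/ (alveolar).
Gaps, from front to back: dental lacks voiced (/d̪/); palatal lacks voiced (/ɟ/).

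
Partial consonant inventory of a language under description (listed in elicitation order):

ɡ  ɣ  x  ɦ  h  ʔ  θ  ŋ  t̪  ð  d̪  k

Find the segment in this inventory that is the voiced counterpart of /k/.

/k/ is a voiceless velar stop.
The voiced counterpart is a voiced velar stop — in this inventory, /ɡ/.

/ɡ/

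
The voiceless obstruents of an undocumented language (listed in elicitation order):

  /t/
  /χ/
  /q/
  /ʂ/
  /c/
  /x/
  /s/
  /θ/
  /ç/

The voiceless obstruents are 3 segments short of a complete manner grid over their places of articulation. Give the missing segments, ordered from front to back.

Stop: /t/ (alveolar), /c/ (palatal), /q/ (uvular).
Fricative: /θ/ (dental), /s/ (alveolar), /ʂ/ (retroflex), /ç/ (palatal), /x/ (velar), /χ/ (uvular).
Gaps, from front to back: dental lacks stop (/t̪/); retroflex lacks stop (/ʈ/); velar lacks stop (/k/).

/t̪/, /ʈ/, /k/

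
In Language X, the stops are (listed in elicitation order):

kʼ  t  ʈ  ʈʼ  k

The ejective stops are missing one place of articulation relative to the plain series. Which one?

alveolar

Plain: /t/ (alveolar), /ʈ/ (retroflex), /k/ (velar).
Ejective: /ʈʼ/ (retroflex), /kʼ/ (velar).
Every place of articulation has an ejective member except alveolar, where /tʼ/ would be expected.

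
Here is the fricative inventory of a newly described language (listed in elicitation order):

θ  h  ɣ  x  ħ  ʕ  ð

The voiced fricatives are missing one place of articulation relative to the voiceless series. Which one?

glottal

place of articulation  voiceless  voiced  
dental            θ         ð       
velar             x         ɣ       
pharyngeal        ħ         ʕ       
glottal           h         —       
Every place of articulation has a voiced member except glottal, where /ɦ/ would be expected.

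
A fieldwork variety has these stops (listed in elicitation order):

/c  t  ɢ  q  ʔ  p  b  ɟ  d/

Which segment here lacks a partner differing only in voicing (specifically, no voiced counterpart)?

/ʔ/

Bilabial: /p/ ~ /b/
Alveolar: /t/ ~ /d/
Palatal: /c/ ~ /ɟ/
Uvular: /q/ ~ /ɢ/
Glottal: only /ʔ/ (voiceless); no voiced partner.
So /ʔ/ is the unpaired segment.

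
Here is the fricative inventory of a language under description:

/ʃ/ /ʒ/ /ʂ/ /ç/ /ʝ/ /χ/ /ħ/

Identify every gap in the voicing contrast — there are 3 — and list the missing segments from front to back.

Voiceless: /ʃ/ (postalveolar), /ʂ/ (retroflex), /ç/ (palatal), /χ/ (uvular), /ħ/ (pharyngeal).
Voiced: /ʒ/ (postalveolar), /ʝ/ (palatal).
Gaps, from front to back: retroflex lacks voiced (/ʐ/); uvular lacks voiced (/ʁ/); pharyngeal lacks voiced (/ʕ/).

/ʐ/, /ʁ/, /ʕ/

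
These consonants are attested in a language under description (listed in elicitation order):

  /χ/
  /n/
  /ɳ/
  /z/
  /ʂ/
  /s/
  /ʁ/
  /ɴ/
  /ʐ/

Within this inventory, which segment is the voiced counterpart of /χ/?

/ʁ/

/χ/ is a voiceless uvular fricative.
The voiced counterpart is a voiced uvular fricative — in this inventory, /ʁ/.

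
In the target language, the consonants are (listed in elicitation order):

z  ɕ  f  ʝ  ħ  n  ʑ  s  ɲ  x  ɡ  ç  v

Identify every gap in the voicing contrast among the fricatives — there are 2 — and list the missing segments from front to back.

/ɣ/, /ʕ/

Voiceless: /f/ (labiodental), /s/ (alveolar), /ɕ/ (alveolo-palatal), /ç/ (palatal), /x/ (velar), /ħ/ (pharyngeal).
Voiced: /v/ (labiodental), /z/ (alveolar), /ʑ/ (alveolo-palatal), /ʝ/ (palatal).
Gaps, from front to back: velar lacks voiced (/ɣ/); pharyngeal lacks voiced (/ʕ/).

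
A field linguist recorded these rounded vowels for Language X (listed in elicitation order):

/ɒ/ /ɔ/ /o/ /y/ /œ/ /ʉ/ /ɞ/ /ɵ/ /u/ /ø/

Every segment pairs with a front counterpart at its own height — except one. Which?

/ɒ/

High: /y/ ~ /ʉ/ ~ /u/
High-mid: /ø/ ~ /ɵ/ ~ /o/
Low-mid: /œ/ ~ /ɞ/ ~ /ɔ/
Low: only /ɒ/ (back); no front partner.
So /ɒ/ is the unpaired segment.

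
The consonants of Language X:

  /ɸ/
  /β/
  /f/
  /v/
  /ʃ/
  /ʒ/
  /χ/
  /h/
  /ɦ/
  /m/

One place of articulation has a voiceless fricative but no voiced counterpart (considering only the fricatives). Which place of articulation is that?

uvular

place of articulation  voiceless  voiced  
bilabial          ɸ         β       
labiodental       f         v       
postalveolar      ʃ         ʒ       
uvular            χ         —       
glottal           h         ɦ       
Every place of articulation has a voiced member except uvular, where /ʁ/ would be expected.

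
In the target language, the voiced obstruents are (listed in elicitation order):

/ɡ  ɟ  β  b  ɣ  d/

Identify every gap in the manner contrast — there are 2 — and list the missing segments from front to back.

/z/, /ʝ/

Stop: /b/ (bilabial), /d/ (alveolar), /ɟ/ (palatal), /ɡ/ (velar).
Fricative: /β/ (bilabial), /ɣ/ (velar).
Gaps, from front to back: alveolar lacks fricative (/z/); palatal lacks fricative (/ʝ/).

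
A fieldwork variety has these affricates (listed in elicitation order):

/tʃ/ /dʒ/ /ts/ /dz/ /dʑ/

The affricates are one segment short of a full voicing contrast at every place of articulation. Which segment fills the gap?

/tɕ/

Voiceless: /ts/ (alveolar), /tʃ/ (postalveolar).
Voiced: /dz/ (alveolar), /dʒ/ (postalveolar), /dʑ/ (alveolo-palatal).
The alveolo-palatal row has no voiceless member, so the gap is the voiceless alveolo-palatal affricate /tɕ/.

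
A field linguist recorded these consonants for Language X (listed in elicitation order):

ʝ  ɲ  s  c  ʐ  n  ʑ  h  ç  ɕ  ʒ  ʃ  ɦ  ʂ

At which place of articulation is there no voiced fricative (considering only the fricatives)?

alveolar

Voiceless: /s/ (alveolar), /ʃ/ (postalveolar), /ʂ/ (retroflex), /ɕ/ (alveolo-palatal), /ç/ (palatal), /h/ (glottal).
Voiced: /ʒ/ (postalveolar), /ʐ/ (retroflex), /ʑ/ (alveolo-palatal), /ʝ/ (palatal), /ɦ/ (glottal).
Every place of articulation has a voiced member except alveolar, where /z/ would be expected.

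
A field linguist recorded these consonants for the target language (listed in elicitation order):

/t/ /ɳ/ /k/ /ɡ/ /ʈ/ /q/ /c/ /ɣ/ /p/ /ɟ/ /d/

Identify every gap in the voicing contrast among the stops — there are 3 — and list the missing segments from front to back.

/b/, /ɖ/, /ɢ/

place of articulation  voiceless  voiced  
bilabial          p         —       
alveolar          t         d       
retroflex         ʈ         —       
palatal           c         ɟ       
velar             k         ɡ       
uvular            q         —       
Gaps, from front to back: bilabial lacks voiced (/b/); retroflex lacks voiced (/ɖ/); uvular lacks voiced (/ɢ/).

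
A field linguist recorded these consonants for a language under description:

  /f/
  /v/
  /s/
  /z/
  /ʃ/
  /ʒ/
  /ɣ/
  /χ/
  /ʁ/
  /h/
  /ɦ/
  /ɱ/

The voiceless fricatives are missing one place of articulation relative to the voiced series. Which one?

labiodental: voiceless /f/, voiced /v/.
alveolar: voiceless /s/, voiced /z/.
postalveolar: voiceless /ʃ/, voiced /ʒ/.
velar: voiceless —, voiced /ɣ/.
uvular: voiceless /χ/, voiced /ʁ/.
glottal: voiceless /h/, voiced /ɦ/.
Every place of articulation has a voiceless member except velar, where /x/ would be expected.

velar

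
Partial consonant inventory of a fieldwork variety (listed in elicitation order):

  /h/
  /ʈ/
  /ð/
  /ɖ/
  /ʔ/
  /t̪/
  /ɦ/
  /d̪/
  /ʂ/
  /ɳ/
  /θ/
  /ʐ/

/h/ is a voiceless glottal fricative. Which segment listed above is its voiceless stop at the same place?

/ʔ/

The voiceless stop at the same place is a voiceless glottal stop — in this inventory, /ʔ/.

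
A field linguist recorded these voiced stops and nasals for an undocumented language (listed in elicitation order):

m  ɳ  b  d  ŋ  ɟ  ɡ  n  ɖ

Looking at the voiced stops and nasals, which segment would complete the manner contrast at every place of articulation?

/ɲ/

place of articulation  oral stop  nasal   
bilabial          b         m       
alveolar          d         n       
retroflex         ɖ         ɳ       
palatal           ɟ         —       
velar             ɡ         ŋ       
The palatal row has no nasal member, so the gap is the palatal nasal /ɲ/.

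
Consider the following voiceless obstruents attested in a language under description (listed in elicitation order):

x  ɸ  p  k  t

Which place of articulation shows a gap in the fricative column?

alveolar

Stop: /p/ (bilabial), /t/ (alveolar), /k/ (velar).
Fricative: /ɸ/ (bilabial), /x/ (velar).
Every place of articulation has a fricative member except alveolar, where /s/ would be expected.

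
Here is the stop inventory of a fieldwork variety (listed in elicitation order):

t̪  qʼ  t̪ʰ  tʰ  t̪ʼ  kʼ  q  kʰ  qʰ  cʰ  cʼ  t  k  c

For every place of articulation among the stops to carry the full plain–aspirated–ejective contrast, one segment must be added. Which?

dental: plain /t̪/, aspirated /t̪ʰ/, ejective /t̪ʼ/.
alveolar: plain /t/, aspirated /tʰ/, ejective —.
palatal: plain /c/, aspirated /cʰ/, ejective /cʼ/.
velar: plain /k/, aspirated /kʰ/, ejective /kʼ/.
uvular: plain /q/, aspirated /qʰ/, ejective /qʼ/.
The alveolar row has no ejective member, so the gap is the ejective alveolar stop /tʼ/.

/tʼ/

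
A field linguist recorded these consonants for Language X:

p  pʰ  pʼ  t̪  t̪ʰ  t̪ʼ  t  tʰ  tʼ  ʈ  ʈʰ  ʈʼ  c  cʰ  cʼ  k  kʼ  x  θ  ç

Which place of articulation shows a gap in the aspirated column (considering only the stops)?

velar

Plain: /p/ (bilabial), /t̪/ (dental), /t/ (alveolar), /ʈ/ (retroflex), /c/ (palatal), /k/ (velar).
Aspirated: /pʰ/ (bilabial), /t̪ʰ/ (dental), /tʰ/ (alveolar), /ʈʰ/ (retroflex), /cʰ/ (palatal).
Ejective: /pʼ/ (bilabial), /t̪ʼ/ (dental), /tʼ/ (alveolar), /ʈʼ/ (retroflex), /cʼ/ (palatal), /kʼ/ (velar).
Every place of articulation has an aspirated member except velar, where /kʰ/ would be expected.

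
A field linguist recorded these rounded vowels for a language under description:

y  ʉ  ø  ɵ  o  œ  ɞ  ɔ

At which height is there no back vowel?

high

Front: /y/ (high), /ø/ (high-mid), /œ/ (low-mid).
Central: /ʉ/ (high), /ɵ/ (high-mid), /ɞ/ (low-mid).
Back: /o/ (high-mid), /ɔ/ (low-mid).
Every height has a back member except high, where /u/ would be expected.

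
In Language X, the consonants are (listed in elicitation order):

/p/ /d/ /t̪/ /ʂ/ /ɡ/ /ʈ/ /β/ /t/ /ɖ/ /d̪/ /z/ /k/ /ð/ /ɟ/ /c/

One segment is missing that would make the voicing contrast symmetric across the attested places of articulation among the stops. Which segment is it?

Voiceless: /p/ (bilabial), /t̪/ (dental), /t/ (alveolar), /ʈ/ (retroflex), /c/ (palatal), /k/ (velar).
Voiced: /d̪/ (dental), /d/ (alveolar), /ɖ/ (retroflex), /ɟ/ (palatal), /ɡ/ (velar).
The bilabial row has no voiced member, so the gap is the voiced bilabial stop /b/.

/b/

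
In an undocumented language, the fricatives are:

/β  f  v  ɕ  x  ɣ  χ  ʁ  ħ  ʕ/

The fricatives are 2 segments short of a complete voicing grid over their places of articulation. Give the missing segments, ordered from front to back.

Voiceless: /f/ (labiodental), /ɕ/ (alveolo-palatal), /x/ (velar), /χ/ (uvular), /ħ/ (pharyngeal).
Voiced: /β/ (bilabial), /v/ (labiodental), /ɣ/ (velar), /ʁ/ (uvular), /ʕ/ (pharyngeal).
Gaps, from front to back: bilabial lacks voiceless (/ɸ/); alveolo-palatal lacks voiced (/ʑ/).

/ɸ/, /ʑ/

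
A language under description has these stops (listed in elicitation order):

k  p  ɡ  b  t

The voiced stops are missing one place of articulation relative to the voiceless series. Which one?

bilabial: voiceless /p/, voiced /b/.
alveolar: voiceless /t/, voiced —.
velar: voiceless /k/, voiced /ɡ/.
Every place of articulation has a voiced member except alveolar, where /d/ would be expected.

alveolar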